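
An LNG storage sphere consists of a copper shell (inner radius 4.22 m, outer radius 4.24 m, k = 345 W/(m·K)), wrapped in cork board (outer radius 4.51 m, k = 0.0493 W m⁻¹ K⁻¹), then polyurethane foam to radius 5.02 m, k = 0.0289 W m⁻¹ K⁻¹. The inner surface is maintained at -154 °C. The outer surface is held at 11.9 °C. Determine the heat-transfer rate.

Treat each layer as a resistance in series:
  R_copper = (1/4.22 − 1/4.24)/(4πk) = 0.001118/(4π·345) = 2.578×10^-7 K/W
  R_cork board = (1/4.24 − 1/4.51)/(4πk) = 0.01412/(4π·0.0493) = 0.02279 K/W
  R_polyurethane foam = (1/4.51 − 1/5.02)/(4πk) = 0.02253/(4π·0.0289) = 0.06203 K/W
ΣR = 2.578×10^-7 + 0.02279 + 0.06203 = 0.08482 K/W
Q = ΔT/ΣR = (-154 °C − 11.9 °C)/0.08482 = -1960 W
(Negative Q ⇒ heat flows inward; heat gain = 1960 W.)

Q = 1960 W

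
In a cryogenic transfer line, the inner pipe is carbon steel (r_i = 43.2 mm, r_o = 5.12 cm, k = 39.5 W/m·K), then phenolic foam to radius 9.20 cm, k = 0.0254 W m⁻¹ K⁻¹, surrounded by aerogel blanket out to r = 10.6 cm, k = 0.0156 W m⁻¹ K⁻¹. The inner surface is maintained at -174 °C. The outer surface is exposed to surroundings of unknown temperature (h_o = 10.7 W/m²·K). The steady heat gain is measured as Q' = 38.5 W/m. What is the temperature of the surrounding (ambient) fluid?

Series resistances:
  R'_carbon steel = ln(0.0512/0.0432)/(2πk) = 0.1699/(2π·39.5) = 6.846×10^-4 m·K/W
  R'_phenolic foam = ln(0.0920/0.0512)/(2πk) = 0.5860/(2π·0.0254) = 3.672 m·K/W
  R'_aerogel blanket = ln(0.106/0.0920)/(2πk) = 0.1417/(2π·0.0156) = 1.445 m·K/W
  R'_conv,out = 1/(2πr h) = 1/(2π·0.106·10.7) = 0.1403 m·K/W
ΣR = 5.258 m·K/W
ΔT = Q'·ΣR = 38.5 × 5.258 = 202.4 K
Heat flows inward, so T_out = T_in + ΔT = -174 + 202.4 = 28.4 °C

T_out = 28.4 °C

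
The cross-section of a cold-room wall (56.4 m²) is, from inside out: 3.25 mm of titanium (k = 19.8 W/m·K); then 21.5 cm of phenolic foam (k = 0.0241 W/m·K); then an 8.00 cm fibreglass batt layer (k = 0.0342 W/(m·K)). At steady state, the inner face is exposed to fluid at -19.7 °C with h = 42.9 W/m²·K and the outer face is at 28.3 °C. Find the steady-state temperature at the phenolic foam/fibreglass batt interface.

Treat each layer as a resistance in series:
  R_conv,in = 1/(hA) = 1/(42.9·56.4) = 4.133×10^-4 K/W
  R_titanium = L/(kA) = 0.00325/(19.8·56.4) = 2.910×10^-6 K/W
  R_phenolic foam = L/(kA) = 0.215/(0.0241·56.4) = 0.1582 K/W
  R_fibreglass batt = L/(kA) = 0.0800/(0.0342·56.4) = 0.04147 K/W
ΣR = 4.133×10^-4 + 2.910×10^-6 + 0.1582 + 0.04147 = 0.2001 K/W
Q = ΔT/ΣR = (-19.7 °C − 28.3 °C)/0.2001 = -239.9 W
From the inner boundary to the phenolic foam/fibreglass batt interface, ΣR_partial = 0.1586 K/W.
T_interface = T_in − Q·ΣR_partial = -19.7 °C − (-239.9)(0.1586) = 18.3 °C

T = 18.3 °C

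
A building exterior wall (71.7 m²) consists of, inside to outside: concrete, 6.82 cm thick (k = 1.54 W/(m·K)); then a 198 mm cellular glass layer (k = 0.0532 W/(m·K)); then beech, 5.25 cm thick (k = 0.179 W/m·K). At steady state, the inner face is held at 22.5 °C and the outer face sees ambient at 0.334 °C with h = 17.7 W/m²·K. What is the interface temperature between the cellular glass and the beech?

Treat each layer as a resistance in series:
  R_concrete = L/(kA) = 0.0682/(1.54·71.7) = 6.177×10^-4 K/W
  R_cellular glass = L/(kA) = 0.198/(0.0532·71.7) = 0.05191 K/W
  R_beech = L/(kA) = 0.0525/(0.179·71.7) = 0.004091 K/W
  R_conv,out = 1/(hA) = 1/(17.7·71.7) = 7.880×10^-4 K/W
ΣR = 6.177×10^-4 + 0.05191 + 0.004091 + 7.880×10^-4 = 0.05741 K/W
Q = ΔT/ΣR = (22.5 °C − 0.334 °C)/0.05741 = 386.1 W
From the inner boundary to the cellular glass/beech interface, ΣR_partial = 0.05253 K/W.
T_interface = T_in − Q·ΣR_partial = 22.5 °C − (386.1)(0.05253) = 2.22 °C

T = 2.22 °C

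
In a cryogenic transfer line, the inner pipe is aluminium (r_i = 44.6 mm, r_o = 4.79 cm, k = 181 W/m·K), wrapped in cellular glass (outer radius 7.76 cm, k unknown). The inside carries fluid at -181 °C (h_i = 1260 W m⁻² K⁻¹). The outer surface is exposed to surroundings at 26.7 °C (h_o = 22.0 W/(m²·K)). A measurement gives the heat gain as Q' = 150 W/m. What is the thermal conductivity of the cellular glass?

k = 0.0596 W/m·K

ΣR = ΔT/Q' = |-181 − 26.7|/150 = 1.385 m·K/W
Known resistances:
  R'_conv,in = 1/(2πr h) = 1/(2π·0.0446·1260) = 0.002832 m·K/W
  R'_aluminium = ln(0.0479/0.0446)/(2πk) = 0.07138/(2π·181) = 6.277×10^-5 m·K/W
  R'_conv,out = 1/(2πr h) = 1/(2π·0.0776·22.0) = 0.09323 m·K/W
R_cellular glass = ΣR − ΣR_known = 1.385 − 0.09612 = 1.289 m·K/W
ln(r₂/r₁)/(2πk) = 1.289 ⇒ k = 0.4825/(2π·1.289) = 0.0596 W/m·K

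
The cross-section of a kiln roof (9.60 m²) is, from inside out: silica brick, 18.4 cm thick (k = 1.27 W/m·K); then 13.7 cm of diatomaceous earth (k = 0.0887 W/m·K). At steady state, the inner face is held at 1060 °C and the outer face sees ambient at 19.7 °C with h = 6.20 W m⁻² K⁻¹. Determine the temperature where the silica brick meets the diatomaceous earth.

Series thermal resistances, inner to outer:
  R_silica brick = L/(kA) = 0.184/(1.27·9.60) = 0.01509 K/W
  R_diatomaceous earth = L/(kA) = 0.137/(0.0887·9.60) = 0.1609 K/W
  R_conv,out = 1/(hA) = 1/(6.20·9.60) = 0.01680 K/W
ΣR = 0.01509 + 0.1609 + 0.01680 = 0.1928 K/W
Q = ΔT/ΣR = (1060 °C − 19.7 °C)/0.1928 = 5396 W
From the inner boundary to the silica brick/diatomaceous earth interface, ΣR_partial = 0.01509 K/W.
T_interface = T_in − Q·ΣR_partial = 1060 °C − (5396)(0.01509) = 979 °C

T = 979 °C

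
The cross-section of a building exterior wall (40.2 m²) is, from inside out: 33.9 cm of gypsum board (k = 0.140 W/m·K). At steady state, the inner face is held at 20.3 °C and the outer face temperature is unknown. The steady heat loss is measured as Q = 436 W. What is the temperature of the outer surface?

T_out = -5.96 °C

Series resistances:
  R_gypsum board = L/(kA) = 0.339/(0.140·40.2) = 0.06023 K/W
ΣR = 0.06023 K/W
ΔT = Q·ΣR = 436 × 0.06023 = 26.26 K
Heat flows outward, so T_out = T_in − ΔT = 20.3 − 26.26 = -5.96 °C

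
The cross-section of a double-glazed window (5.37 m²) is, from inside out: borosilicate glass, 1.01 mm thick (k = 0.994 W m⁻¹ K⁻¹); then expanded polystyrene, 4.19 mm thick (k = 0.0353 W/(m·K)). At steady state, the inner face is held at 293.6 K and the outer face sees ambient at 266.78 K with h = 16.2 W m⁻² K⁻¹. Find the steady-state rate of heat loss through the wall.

Series thermal resistances, inner to outer:
  R_borosilicate glass = L/(kA) = 0.00101/(0.994·5.37) = 1.892×10^-4 K/W
  R_expanded polystyrene = L/(kA) = 0.00419/(0.0353·5.37) = 0.02210 K/W
  R_conv,out = 1/(hA) = 1/(16.2·5.37) = 0.01150 K/W
ΣR = 1.892×10^-4 + 0.02210 + 0.01150 = 0.03379 K/W
Q = ΔT/ΣR = (293.6 K − 266.78 K)/0.03379 = 794 W

Q = 794 W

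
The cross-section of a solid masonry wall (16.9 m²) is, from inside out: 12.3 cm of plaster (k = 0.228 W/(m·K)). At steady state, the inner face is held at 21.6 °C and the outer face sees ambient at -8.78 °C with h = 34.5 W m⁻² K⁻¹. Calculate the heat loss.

Treat each layer as a resistance in series:
  R_plaster = L/(kA) = 0.123/(0.228·16.9) = 0.03192 K/W
  R_conv,out = 1/(hA) = 1/(34.5·16.9) = 0.001715 K/W
ΣR = 0.03192 + 0.001715 = 0.03363 K/W
Q = ΔT/ΣR = (21.6 °C − -8.78 °C)/0.03363 = 903 W

Q = 903 W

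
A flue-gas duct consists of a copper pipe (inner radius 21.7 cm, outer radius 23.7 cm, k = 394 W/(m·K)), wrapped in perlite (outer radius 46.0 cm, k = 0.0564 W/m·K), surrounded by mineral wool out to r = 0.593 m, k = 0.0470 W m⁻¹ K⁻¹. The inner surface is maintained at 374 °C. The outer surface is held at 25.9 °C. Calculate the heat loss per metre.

Q' = 127 W/m

Resistance network (inner→outer):
  R'_copper = ln(0.237/0.217)/(2πk) = 0.08816/(2π·394) = 3.561×10^-5 m·K/W
  R'_perlite = ln(0.460/0.237)/(2πk) = 0.6632/(2π·0.0564) = 1.871 m·K/W
  R'_mineral wool = ln(0.593/0.460)/(2πk) = 0.2540/(2π·0.0470) = 0.8600 m·K/W
ΣR = 3.561×10^-5 + 1.871 + 0.8600 = 2.731 m·K/W
Q' = ΔT/ΣR = (374 °C − 25.9 °C)/2.731 = 127 W/m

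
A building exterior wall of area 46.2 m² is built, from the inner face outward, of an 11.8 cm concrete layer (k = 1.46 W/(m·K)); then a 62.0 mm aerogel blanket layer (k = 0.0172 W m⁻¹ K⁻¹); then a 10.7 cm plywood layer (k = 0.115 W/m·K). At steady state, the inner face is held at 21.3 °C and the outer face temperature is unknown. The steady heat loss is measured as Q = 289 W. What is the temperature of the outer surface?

Sum the resistances:
  R_concrete = L/(kA) = 0.118/(1.46·46.2) = 0.001749 K/W
  R_aerogel blanket = L/(kA) = 0.0620/(0.0172·46.2) = 0.07802 K/W
  R_plywood = L/(kA) = 0.107/(0.115·46.2) = 0.02014 K/W
ΣR = 0.09991 K/W
ΔT = Q·ΣR = 289 × 0.09991 = 28.87 K
Heat flows outward, so T_out = T_in − ΔT = 21.3 − 28.87 = -7.57 °C

T_out = -7.57 °C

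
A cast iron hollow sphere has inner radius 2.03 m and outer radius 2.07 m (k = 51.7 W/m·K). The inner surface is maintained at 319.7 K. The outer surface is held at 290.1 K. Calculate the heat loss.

Q = 4πk·ΔT/(1/r₁ − 1/r₂) = 4π × 51.7 × 29.6 / (1/2.03 − 1/2.07) = 2.02×10^6 W

Q = 2020 kW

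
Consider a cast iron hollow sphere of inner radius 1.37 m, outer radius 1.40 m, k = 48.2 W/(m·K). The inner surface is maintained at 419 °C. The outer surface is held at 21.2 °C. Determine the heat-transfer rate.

Q = 15400 kW

Q = 4πk·ΔT/(1/r₁ − 1/r₂) = 4π × 48.2 × 397.8 / (1/1.37 − 1/1.40) = 1.54×10^7 W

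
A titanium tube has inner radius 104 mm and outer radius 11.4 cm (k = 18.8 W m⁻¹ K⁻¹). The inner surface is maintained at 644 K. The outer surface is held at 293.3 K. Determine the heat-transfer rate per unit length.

Q' = 2πk·ΔT/ln(r₂/r₁) = 2π × 18.8 × 350.7 / ln(0.114/0.104) = 4.51×10^5 W/m

Q' = 4.51×10^5 W/m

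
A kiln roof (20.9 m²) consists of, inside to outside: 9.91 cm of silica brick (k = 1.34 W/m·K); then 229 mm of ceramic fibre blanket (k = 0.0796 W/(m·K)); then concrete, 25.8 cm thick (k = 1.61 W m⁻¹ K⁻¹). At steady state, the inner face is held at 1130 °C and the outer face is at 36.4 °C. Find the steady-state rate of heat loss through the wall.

Resistance network (inner→outer):
  R_silica brick = L/(kA) = 0.0991/(1.34·20.9) = 0.003539 K/W
  R_ceramic fibre blanket = L/(kA) = 0.229/(0.0796·20.9) = 0.1376 K/W
  R_concrete = L/(kA) = 0.258/(1.61·20.9) = 0.007667 K/W
ΣR = 0.003539 + 0.1376 + 0.007667 = 0.1488 K/W
Q = ΔT/ΣR = (1130 °C − 36.4 °C)/0.1488 = 7350 W

Q = 7.35 kW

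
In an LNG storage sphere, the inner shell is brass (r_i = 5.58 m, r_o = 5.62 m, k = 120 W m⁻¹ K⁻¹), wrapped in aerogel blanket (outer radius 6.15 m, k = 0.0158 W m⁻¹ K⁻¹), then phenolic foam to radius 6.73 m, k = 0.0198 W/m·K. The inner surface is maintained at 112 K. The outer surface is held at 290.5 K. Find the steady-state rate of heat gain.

Q = 1340 W

Series thermal resistances, inner to outer:
  R_brass = (1/5.58 − 1/5.62)/(4πk) = 0.001276/(4π·120) = 8.459×10^-7 K/W
  R_aerogel blanket = (1/5.62 − 1/6.15)/(4πk) = 0.01533/(4π·0.0158) = 0.07723 K/W
  R_phenolic foam = (1/6.15 − 1/6.73)/(4πk) = 0.01401/(4π·0.0198) = 0.05632 K/W
ΣR = 8.459×10^-7 + 0.07723 + 0.05632 = 0.1336 K/W
Q = ΔT/ΣR = (112 K − 290.5 K)/0.1336 = -1340 W
(Negative Q ⇒ heat flows inward; heat gain = 1340 W.)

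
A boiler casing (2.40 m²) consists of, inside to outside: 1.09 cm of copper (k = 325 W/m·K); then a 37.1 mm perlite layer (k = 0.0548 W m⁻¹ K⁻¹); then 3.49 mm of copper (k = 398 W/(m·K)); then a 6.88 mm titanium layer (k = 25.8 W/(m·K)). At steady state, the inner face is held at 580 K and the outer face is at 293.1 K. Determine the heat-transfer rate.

Q = 1020 W

Resistance network (inner→outer):
  R_copper = L/(kA) = 0.0109/(325·2.40) = 1.397×10^-5 K/W
  R_perlite = L/(kA) = 0.0371/(0.0548·2.40) = 0.2821 K/W
  R_copper = L/(kA) = 0.00349/(398·2.40) = 3.654×10^-6 K/W
  R_titanium = L/(kA) = 0.00688/(25.8·2.40) = 1.111×10^-4 K/W
ΣR = 1.397×10^-5 + 0.2821 + 3.654×10^-6 + 1.111×10^-4 = 0.2822 K/W
Q = ΔT/ΣR = (580 K − 293.1 K)/0.2822 = 1020 W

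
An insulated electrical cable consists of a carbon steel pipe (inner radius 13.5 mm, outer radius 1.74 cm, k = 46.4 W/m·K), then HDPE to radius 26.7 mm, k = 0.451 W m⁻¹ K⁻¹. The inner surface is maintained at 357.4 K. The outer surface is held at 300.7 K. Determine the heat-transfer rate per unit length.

Q' = 373 W/m

Treat each layer as a resistance in series:
  R'_carbon steel = ln(0.0174/0.0135)/(2πk) = 0.2538/(2π·46.4) = 8.705×10^-4 m·K/W
  R'_HDPE = ln(0.0267/0.0174)/(2πk) = 0.4282/(2π·0.451) = 0.1511 m·K/W
ΣR = 8.705×10^-4 + 0.1511 = 0.1520 m·K/W
Q' = ΔT/ΣR = (357.4 K − 300.7 K)/0.1520 = 373 W/m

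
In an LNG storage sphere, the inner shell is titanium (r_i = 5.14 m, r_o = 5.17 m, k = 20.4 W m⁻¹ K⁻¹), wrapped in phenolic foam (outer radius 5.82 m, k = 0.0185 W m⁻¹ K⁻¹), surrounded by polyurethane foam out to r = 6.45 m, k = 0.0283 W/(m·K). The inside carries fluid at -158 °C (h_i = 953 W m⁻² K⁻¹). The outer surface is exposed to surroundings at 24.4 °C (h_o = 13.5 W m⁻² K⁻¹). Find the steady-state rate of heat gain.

Treat each layer as a resistance in series:
  R_conv,in = 1/(4πr²h) = 1/(4π·5.14²·953) = 3.161×10^-6 K/W
  R_titanium = (1/5.14 − 1/5.17)/(4πk) = 0.001129/(4π·20.4) = 4.404×10^-6 K/W
  R_phenolic foam = (1/5.17 − 1/5.82)/(4πk) = 0.02160/(4π·0.0185) = 0.09292 K/W
  R_polyurethane foam = (1/5.82 − 1/6.45)/(4πk) = 0.01678/(4π·0.0283) = 0.04719 K/W
  R_conv,out = 1/(4πr²h) = 1/(4π·6.45²·13.5) = 1.417×10^-4 K/W
ΣR = 3.161×10^-6 + 4.404×10^-6 + 0.09292 + 0.04719 + 1.417×10^-4 = 0.1403 K/W
Q = ΔT/ΣR = (-158 °C − 24.4 °C)/0.1403 = -1300 W
(Negative Q ⇒ heat flows inward; heat gain = 1300 W.)

Q = 1300 W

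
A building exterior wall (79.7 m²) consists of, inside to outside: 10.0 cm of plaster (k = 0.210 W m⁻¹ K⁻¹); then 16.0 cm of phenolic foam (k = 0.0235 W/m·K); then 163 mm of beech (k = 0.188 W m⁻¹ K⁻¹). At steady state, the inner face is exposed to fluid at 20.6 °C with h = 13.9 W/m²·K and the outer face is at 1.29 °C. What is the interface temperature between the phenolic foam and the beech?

Treat each layer as a resistance in series:
  R_conv,in = 1/(hA) = 1/(13.9·79.7) = 9.027×10^-4 K/W
  R_plaster = L/(kA) = 0.100/(0.210·79.7) = 0.005975 K/W
  R_phenolic foam = L/(kA) = 0.160/(0.0235·79.7) = 0.08543 K/W
  R_beech = L/(kA) = 0.163/(0.188·79.7) = 0.01088 K/W
ΣR = 9.027×10^-4 + 0.005975 + 0.08543 + 0.01088 = 0.1032 K/W
Q = ΔT/ΣR = (20.6 °C − 1.29 °C)/0.1032 = 187.1 W
From the inner boundary to the phenolic foam/beech interface, ΣR_partial = 0.09231 K/W.
T_interface = T_in − Q·ΣR_partial = 20.6 °C − (187.1)(0.09231) = 3.33 °C

T = 3.33 °C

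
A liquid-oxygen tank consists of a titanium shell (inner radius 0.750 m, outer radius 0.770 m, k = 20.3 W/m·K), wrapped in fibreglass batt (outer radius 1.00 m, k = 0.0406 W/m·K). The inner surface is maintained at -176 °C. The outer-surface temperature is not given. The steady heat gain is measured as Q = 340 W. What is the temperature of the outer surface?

Series resistances:
  R_titanium = (1/0.750 − 1/0.770)/(4πk) = 0.03463/(4π·20.3) = 1.358×10^-4 K/W
  R_fibreglass batt = (1/0.770 − 1/1.00)/(4πk) = 0.2987/(4π·0.0406) = 0.5855 K/W
ΣR = 0.5856 K/W
ΔT = Q·ΣR = 340 × 0.5856 = 199.1 K
Heat flows inward, so T_out = T_in + ΔT = -176 + 199.1 = 23.1 °C

T_out = 23.1 °C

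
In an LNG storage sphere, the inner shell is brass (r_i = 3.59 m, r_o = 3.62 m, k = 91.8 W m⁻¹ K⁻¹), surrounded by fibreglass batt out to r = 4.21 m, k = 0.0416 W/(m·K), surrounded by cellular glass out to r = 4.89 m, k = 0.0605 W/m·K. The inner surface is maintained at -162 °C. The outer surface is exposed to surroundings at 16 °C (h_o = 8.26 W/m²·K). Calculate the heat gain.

Q = 1510 W

Treat each layer as a resistance in series:
  R_brass = (1/3.59 − 1/3.62)/(4πk) = 0.002308/(4π·91.8) = 2.001×10^-6 K/W
  R_fibreglass batt = (1/3.62 − 1/4.21)/(4πk) = 0.03871/(4π·0.0416) = 0.07406 K/W
  R_cellular glass = (1/4.21 − 1/4.89)/(4πk) = 0.03303/(4π·0.0605) = 0.04345 K/W
  R_conv,out = 1/(4πr²h) = 1/(4π·4.89²·8.26) = 4.029×10^-4 K/W
ΣR = 2.001×10^-6 + 0.07406 + 0.04345 + 4.029×10^-4 = 0.1179 K/W
Q = ΔT/ΣR = (-162 °C − 16 °C)/0.1179 = -1510 W
(Negative Q ⇒ heat flows inward; heat gain = 1510 W.)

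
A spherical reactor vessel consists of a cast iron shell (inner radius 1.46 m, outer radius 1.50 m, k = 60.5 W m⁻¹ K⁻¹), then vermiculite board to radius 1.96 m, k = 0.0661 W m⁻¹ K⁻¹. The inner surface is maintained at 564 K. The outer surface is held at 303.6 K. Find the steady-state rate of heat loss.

Q = 1380 W

Resistance network (inner→outer):
  R_cast iron = (1/1.46 − 1/1.50)/(4πk) = 0.01826/(4π·60.5) = 2.402×10^-5 K/W
  R_vermiculite board = (1/1.50 − 1/1.96)/(4πk) = 0.1565/(4π·0.0661) = 0.1884 K/W
ΣR = 2.402×10^-5 + 0.1884 = 0.1884 K/W
Q = ΔT/ΣR = (564 K − 303.6 K)/0.1884 = 1380 W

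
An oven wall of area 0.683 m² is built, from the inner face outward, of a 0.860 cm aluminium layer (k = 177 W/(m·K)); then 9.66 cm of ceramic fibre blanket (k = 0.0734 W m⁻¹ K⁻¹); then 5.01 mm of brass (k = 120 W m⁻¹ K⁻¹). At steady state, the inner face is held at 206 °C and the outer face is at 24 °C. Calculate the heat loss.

Series thermal resistances, inner to outer:
  R_aluminium = L/(kA) = 0.00860/(177·0.683) = 7.114×10^-5 K/W
  R_ceramic fibre blanket = L/(kA) = 0.0966/(0.0734·0.683) = 1.927 K/W
  R_brass = L/(kA) = 0.00501/(120·0.683) = 6.113×10^-5 K/W
ΣR = 7.114×10^-5 + 1.927 + 6.113×10^-5 = 1.927 K/W
Q = ΔT/ΣR = (206 °C − 24 °C)/1.927 = 94.4 W

Q = 94.4 W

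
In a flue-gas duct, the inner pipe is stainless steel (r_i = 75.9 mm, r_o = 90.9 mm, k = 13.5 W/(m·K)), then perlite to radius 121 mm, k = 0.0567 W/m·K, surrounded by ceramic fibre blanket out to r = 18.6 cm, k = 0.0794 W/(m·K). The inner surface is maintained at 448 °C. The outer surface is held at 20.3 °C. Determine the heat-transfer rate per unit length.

Q' = 257 W/m

Series thermal resistances, inner to outer:
  R'_stainless steel = ln(0.0909/0.0759)/(2πk) = 0.1803/(2π·13.5) = 0.002126 m·K/W
  R'_perlite = ln(0.121/0.0909)/(2πk) = 0.2860/(2π·0.0567) = 0.8029 m·K/W
  R'_ceramic fibre blanket = ln(0.186/0.121)/(2πk) = 0.4300/(2π·0.0794) = 0.8618 m·K/W
ΣR = 0.002126 + 0.8029 + 0.8618 = 1.667 m·K/W
Q' = ΔT/ΣR = (448 °C − 20.3 °C)/1.667 = 257 W/m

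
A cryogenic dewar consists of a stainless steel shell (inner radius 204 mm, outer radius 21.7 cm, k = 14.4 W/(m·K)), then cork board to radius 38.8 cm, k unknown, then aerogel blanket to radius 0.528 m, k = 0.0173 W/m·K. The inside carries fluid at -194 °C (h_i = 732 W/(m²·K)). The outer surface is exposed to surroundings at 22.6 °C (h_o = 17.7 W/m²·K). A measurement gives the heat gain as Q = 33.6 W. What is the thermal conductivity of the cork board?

k = 0.0492 W/m·K

ΣR = ΔT/Q = |-194 − 22.6|/33.6 = 6.446 K/W
Known resistances:
  R_conv,in = 1/(4πr²h) = 1/(4π·0.204²·732) = 0.002612 K/W
  R_stainless steel = (1/0.204 − 1/0.217)/(4πk) = 0.2937/(4π·14.4) = 0.001623 K/W
  R_aerogel blanket = (1/0.388 − 1/0.528)/(4πk) = 0.6834/(4π·0.0173) = 3.143 K/W
  R_conv,out = 1/(4πr²h) = 1/(4π·0.528²·17.7) = 0.01613 K/W
R_cork board = ΣR − ΣR_known = 6.446 − 3.163 = 3.283 K/W
(1/r₁−1/r₂)/(4πk) = 3.283 ⇒ k = 2.031/(4π·3.283) = 0.0492 W/m·K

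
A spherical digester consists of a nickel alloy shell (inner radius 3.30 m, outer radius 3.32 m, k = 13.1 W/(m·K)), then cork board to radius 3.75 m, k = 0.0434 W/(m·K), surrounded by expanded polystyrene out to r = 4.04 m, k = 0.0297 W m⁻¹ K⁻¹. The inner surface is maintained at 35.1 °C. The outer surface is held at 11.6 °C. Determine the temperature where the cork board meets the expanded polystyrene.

T = 22.1 °C

Resistance network (inner→outer):
  R_nickel alloy = (1/3.30 − 1/3.32)/(4πk) = 0.001825/(4π·13.1) = 1.109×10^-5 K/W
  R_cork board = (1/3.32 − 1/3.75)/(4πk) = 0.03454/(4π·0.0434) = 0.06333 K/W
  R_expanded polystyrene = (1/3.75 − 1/4.04)/(4πk) = 0.01914/(4π·0.0297) = 0.05129 K/W
ΣR = 1.109×10^-5 + 0.06333 + 0.05129 = 0.1146 K/W
Q = ΔT/ΣR = (35.1 °C − 11.6 °C)/0.1146 = 205.1 W
From the inner boundary to the cork board/expanded polystyrene interface, ΣR_partial = 0.06334 K/W.
T_interface = T_in − Q·ΣR_partial = 35.1 °C − (205.1)(0.06334) = 22.1 °C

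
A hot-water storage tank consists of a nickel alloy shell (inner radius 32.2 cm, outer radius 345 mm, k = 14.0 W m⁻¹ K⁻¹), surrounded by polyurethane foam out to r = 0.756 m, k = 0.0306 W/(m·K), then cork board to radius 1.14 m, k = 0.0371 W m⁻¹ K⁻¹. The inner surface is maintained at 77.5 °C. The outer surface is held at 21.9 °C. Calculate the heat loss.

Q = 11.0 W

Series thermal resistances, inner to outer:
  R_nickel alloy = (1/0.322 − 1/0.345)/(4πk) = 0.2070/(4π·14.0) = 0.001177 K/W
  R_polyurethane foam = (1/0.345 − 1/0.756)/(4πk) = 1.576/(4π·0.0306) = 4.098 K/W
  R_cork board = (1/0.756 − 1/1.14)/(4πk) = 0.4456/(4π·0.0371) = 0.9557 K/W
ΣR = 0.001177 + 4.098 + 0.9557 = 5.055 K/W
Q = ΔT/ΣR = (77.5 °C − 21.9 °C)/5.055 = 11.0 W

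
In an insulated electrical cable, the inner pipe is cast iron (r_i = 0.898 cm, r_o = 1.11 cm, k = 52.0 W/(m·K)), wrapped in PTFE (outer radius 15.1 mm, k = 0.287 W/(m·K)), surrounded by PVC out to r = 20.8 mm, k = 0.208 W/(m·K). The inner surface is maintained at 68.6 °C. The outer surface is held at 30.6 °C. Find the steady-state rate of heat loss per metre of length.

Series thermal resistances, inner to outer:
  R'_cast iron = ln(0.0111/0.00898)/(2πk) = 0.2119/(2π·52.0) = 6.487×10^-4 m·K/W
  R'_PTFE = ln(0.0151/0.0111)/(2πk) = 0.3077/(2π·0.287) = 0.1707 m·K/W
  R'_PVC = ln(0.0208/0.0151)/(2πk) = 0.3203/(2π·0.208) = 0.2451 m·K/W
ΣR = 6.487×10^-4 + 0.1707 + 0.2451 = 0.4164 m·K/W
Q' = ΔT/ΣR = (68.6 °C − 30.6 °C)/0.4164 = 91.3 W/m

Q' = 91.3 W/m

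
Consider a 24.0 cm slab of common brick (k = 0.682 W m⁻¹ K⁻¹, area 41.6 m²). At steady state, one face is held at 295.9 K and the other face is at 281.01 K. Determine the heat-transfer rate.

Q = kA·ΔT/L = 0.682 × 41.6 × |295.9 K − 281.01 K| / 0.240 = 1760 W

Q = 1760 W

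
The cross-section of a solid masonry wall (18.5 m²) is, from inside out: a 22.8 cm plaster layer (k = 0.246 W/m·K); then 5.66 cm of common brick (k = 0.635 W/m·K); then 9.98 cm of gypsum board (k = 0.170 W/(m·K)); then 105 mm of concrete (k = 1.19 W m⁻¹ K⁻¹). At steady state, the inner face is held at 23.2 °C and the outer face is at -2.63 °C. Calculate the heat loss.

Resistance network (inner→outer):
  R_plaster = L/(kA) = 0.228/(0.246·18.5) = 0.05010 K/W
  R_common brick = L/(kA) = 0.0566/(0.635·18.5) = 0.004818 K/W
  R_gypsum board = L/(kA) = 0.0998/(0.170·18.5) = 0.03173 K/W
  R_concrete = L/(kA) = 0.105/(1.19·18.5) = 0.004769 K/W
ΣR = 0.05010 + 0.004818 + 0.03173 + 0.004769 = 0.09142 K/W
Q = ΔT/ΣR = (23.2 °C − -2.63 °C)/0.09142 = 283 W

Q = 283 W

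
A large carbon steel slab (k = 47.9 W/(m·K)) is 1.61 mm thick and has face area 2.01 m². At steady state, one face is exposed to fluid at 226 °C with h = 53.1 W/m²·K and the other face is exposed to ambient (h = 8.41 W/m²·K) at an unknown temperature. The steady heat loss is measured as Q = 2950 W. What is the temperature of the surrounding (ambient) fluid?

T_out = 23.8 °C

Sum the resistances:
  R_conv,in = 1/(hA) = 1/(53.1·2.01) = 0.009369 K/W
  R_carbon steel = L/(kA) = 0.00161/(47.9·2.01) = 1.672×10^-5 K/W
  R_conv,out = 1/(hA) = 1/(8.41·2.01) = 0.05916 K/W
ΣR = 0.06854 K/W
ΔT = Q·ΣR = 2950 × 0.06854 = 202.2 K
Heat flows outward, so T_out = T_in − ΔT = 226 − 202.2 = 23.8 °C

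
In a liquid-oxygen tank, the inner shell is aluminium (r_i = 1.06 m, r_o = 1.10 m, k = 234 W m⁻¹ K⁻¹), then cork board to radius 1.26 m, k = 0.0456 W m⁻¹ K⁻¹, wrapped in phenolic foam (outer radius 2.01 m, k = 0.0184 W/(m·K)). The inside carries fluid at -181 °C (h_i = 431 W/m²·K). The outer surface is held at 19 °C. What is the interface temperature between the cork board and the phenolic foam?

T = -154 °C

Series thermal resistances, inner to outer:
  R_conv,in = 1/(4πr²h) = 1/(4π·1.06²·431) = 1.643×10^-4 K/W
  R_aluminium = (1/1.06 − 1/1.10)/(4πk) = 0.03431/(4π·234) = 1.167×10^-5 K/W
  R_cork board = (1/1.10 − 1/1.26)/(4πk) = 0.1154/(4π·0.0456) = 0.2015 K/W
  R_phenolic foam = (1/1.26 − 1/2.01)/(4πk) = 0.2961/(4π·0.0184) = 1.281 K/W
ΣR = 1.643×10^-4 + 1.167×10^-5 + 0.2015 + 1.281 = 1.483 K/W
Q = ΔT/ΣR = (-181 °C − 19 °C)/1.483 = -134.9 W
From the inner boundary to the cork board/phenolic foam interface, ΣR_partial = 0.2017 K/W.
T_interface = T_in − Q·ΣR_partial = -181 °C − (-134.9)(0.2017) = -154 °C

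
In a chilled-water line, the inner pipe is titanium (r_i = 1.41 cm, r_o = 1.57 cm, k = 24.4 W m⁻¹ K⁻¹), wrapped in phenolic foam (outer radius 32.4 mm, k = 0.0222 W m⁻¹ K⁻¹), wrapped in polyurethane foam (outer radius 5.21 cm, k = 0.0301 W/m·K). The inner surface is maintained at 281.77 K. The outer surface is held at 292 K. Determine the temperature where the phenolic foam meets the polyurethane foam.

Series thermal resistances, inner to outer:
  R'_titanium = ln(0.0157/0.0141)/(2πk) = 0.1075/(2π·24.4) = 7.011×10^-4 m·K/W
  R'_phenolic foam = ln(0.0324/0.0157)/(2πk) = 0.7245/(2π·0.0222) = 5.194 m·K/W
  R'_polyurethane foam = ln(0.0521/0.0324)/(2πk) = 0.4750/(2π·0.0301) = 2.512 m·K/W
ΣR = 7.011×10^-4 + 5.194 + 2.512 = 7.707 m·K/W
Q' = ΔT/ΣR = (281.77 K − 292 K)/7.707 = -1.327 W/m
From the inner boundary to the phenolic foam/polyurethane foam interface, ΣR_partial = 5.195 m·K/W.
T_interface = T_in − Q'·ΣR_partial = 281.77 K − (-1.327)(5.195) = 288.7 K

T = 288.7 K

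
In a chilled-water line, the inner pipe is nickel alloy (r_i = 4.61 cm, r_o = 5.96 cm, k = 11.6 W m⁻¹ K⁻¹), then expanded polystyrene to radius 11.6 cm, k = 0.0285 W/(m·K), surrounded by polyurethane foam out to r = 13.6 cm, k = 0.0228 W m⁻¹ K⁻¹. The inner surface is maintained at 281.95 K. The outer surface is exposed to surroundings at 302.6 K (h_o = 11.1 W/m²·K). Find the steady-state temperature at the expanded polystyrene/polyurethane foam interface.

Resistance network (inner→outer):
  R'_nickel alloy = ln(0.0596/0.0461)/(2πk) = 0.2568/(2π·11.6) = 0.003524 m·K/W
  R'_expanded polystyrene = ln(0.116/0.0596)/(2πk) = 0.6659/(2π·0.0285) = 3.719 m·K/W
  R'_polyurethane foam = ln(0.136/0.116)/(2πk) = 0.1591/(2π·0.0228) = 1.110 m·K/W
  R'_conv,out = 1/(2πr h) = 1/(2π·0.136·11.1) = 0.1054 m·K/W
ΣR = 0.003524 + 3.719 + 1.110 + 0.1054 = 4.938 m·K/W
Q' = ΔT/ΣR = (281.95 K − 302.6 K)/4.938 = -4.182 W/m
From the inner boundary to the expanded polystyrene/polyurethane foam interface, ΣR_partial = 3.723 m·K/W.
T_interface = T_in − Q'·ΣR_partial = 281.95 K − (-4.182)(3.723) = 297.5 K

T = 297.5 K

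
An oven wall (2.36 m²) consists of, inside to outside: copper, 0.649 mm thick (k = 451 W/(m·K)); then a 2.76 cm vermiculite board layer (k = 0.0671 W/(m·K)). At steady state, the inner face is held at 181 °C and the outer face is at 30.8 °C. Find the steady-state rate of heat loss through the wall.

Series thermal resistances, inner to outer:
  R_copper = L/(kA) = 6.49×10^-4/(451·2.36) = 6.098×10^-7 K/W
  R_vermiculite board = L/(kA) = 0.0276/(0.0671·2.36) = 0.1743 K/W
ΣR = 6.098×10^-7 + 0.1743 = 0.1743 K/W
Q = ΔT/ΣR = (181 °C − 30.8 °C)/0.1743 = 862 W

Q = 862 W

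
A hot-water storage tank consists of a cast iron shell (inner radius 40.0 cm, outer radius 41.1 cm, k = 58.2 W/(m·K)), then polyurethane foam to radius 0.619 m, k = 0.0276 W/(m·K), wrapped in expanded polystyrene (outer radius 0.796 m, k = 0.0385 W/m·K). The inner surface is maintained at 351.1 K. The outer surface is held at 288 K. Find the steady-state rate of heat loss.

Treat each layer as a resistance in series:
  R_cast iron = (1/0.400 − 1/0.411)/(4πk) = 0.06691/(4π·58.2) = 9.149×10^-5 K/W
  R_polyurethane foam = (1/0.411 − 1/0.619)/(4πk) = 0.8176/(4π·0.0276) = 2.357 K/W
  R_expanded polystyrene = (1/0.619 − 1/0.796)/(4πk) = 0.3592/(4π·0.0385) = 0.7425 K/W
ΣR = 9.149×10^-5 + 2.357 + 0.7425 = 3.100 K/W
Q = ΔT/ΣR = (351.1 K − 288 K)/3.100 = 20.4 W

Q = 20.4 W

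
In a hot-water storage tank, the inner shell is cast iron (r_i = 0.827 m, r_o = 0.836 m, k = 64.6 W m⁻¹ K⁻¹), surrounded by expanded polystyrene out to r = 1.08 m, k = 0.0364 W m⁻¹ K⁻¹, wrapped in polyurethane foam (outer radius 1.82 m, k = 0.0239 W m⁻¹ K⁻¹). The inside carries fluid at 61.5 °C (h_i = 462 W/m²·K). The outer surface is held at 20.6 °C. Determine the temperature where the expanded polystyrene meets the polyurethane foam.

Treat each layer as a resistance in series:
  R_conv,in = 1/(4πr²h) = 1/(4π·0.827²·462) = 2.518×10^-4 K/W
  R_cast iron = (1/0.827 − 1/0.836)/(4πk) = 0.01302/(4π·64.6) = 1.604×10^-5 K/W
  R_expanded polystyrene = (1/0.836 − 1/1.08)/(4πk) = 0.2702/(4π·0.0364) = 0.5908 K/W
  R_polyurethane foam = (1/1.08 − 1/1.82)/(4πk) = 0.3765/(4π·0.0239) = 1.254 K/W
ΣR = 2.518×10^-4 + 1.604×10^-5 + 0.5908 + 1.254 = 1.845 K/W
Q = ΔT/ΣR = (61.5 °C − 20.6 °C)/1.845 = 22.17 W
From the inner boundary to the expanded polystyrene/polyurethane foam interface, ΣR_partial = 0.5911 K/W.
T_interface = T_in − Q·ΣR_partial = 61.5 °C − (22.17)(0.5911) = 48.4 °C

T = 48.4 °C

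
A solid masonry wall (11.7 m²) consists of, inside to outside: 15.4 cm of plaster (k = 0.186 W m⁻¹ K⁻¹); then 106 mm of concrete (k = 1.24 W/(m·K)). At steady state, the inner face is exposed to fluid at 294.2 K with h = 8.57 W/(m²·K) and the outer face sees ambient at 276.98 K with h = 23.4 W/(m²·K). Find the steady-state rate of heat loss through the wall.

Series thermal resistances, inner to outer:
  R_conv,in = 1/(hA) = 1/(8.57·11.7) = 0.009973 K/W
  R_plaster = L/(kA) = 0.154/(0.186·11.7) = 0.07077 K/W
  R_concrete = L/(kA) = 0.106/(1.24·11.7) = 0.007306 K/W
  R_conv,out = 1/(hA) = 1/(23.4·11.7) = 0.003653 K/W
ΣR = 0.009973 + 0.07077 + 0.007306 + 0.003653 = 0.09170 K/W
Q = ΔT/ΣR = (294.2 K − 276.98 K)/0.09170 = 188 W

Q = 188 W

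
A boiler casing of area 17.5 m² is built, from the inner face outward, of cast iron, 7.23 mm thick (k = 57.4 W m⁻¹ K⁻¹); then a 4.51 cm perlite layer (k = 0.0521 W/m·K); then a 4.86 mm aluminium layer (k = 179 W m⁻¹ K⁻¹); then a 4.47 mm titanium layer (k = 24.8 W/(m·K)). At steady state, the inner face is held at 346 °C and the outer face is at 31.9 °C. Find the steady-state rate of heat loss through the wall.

Q = 6350 W

Treat each layer as a resistance in series:
  R_cast iron = L/(kA) = 0.00723/(57.4·17.5) = 7.198×10^-6 K/W
  R_perlite = L/(kA) = 0.0451/(0.0521·17.5) = 0.04947 K/W
  R_aluminium = L/(kA) = 0.00486/(179·17.5) = 1.551×10^-6 K/W
  R_titanium = L/(kA) = 0.00447/(24.8·17.5) = 1.030×10^-5 K/W
ΣR = 7.198×10^-6 + 0.04947 + 1.551×10^-6 + 1.030×10^-5 = 0.04949 K/W
Q = ΔT/ΣR = (346 °C − 31.9 °C)/0.04949 = 6350 W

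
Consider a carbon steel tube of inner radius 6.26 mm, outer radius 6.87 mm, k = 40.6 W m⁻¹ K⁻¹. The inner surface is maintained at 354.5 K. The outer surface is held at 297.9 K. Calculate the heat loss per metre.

Q' = 1.55×10^5 W/m

Q' = 2πk·ΔT/ln(r₂/r₁) = 2π × 40.6 × 56.6 / ln(0.00687/0.00626) = 1.55×10^5 W/m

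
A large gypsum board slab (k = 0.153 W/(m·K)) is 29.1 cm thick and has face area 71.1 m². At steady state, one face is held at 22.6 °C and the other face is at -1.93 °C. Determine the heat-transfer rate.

Q = kA·ΔT/L = 0.153 × 71.1 × |22.6 °C − -1.93 °C| / 0.291 = 917 W

Q = 917 W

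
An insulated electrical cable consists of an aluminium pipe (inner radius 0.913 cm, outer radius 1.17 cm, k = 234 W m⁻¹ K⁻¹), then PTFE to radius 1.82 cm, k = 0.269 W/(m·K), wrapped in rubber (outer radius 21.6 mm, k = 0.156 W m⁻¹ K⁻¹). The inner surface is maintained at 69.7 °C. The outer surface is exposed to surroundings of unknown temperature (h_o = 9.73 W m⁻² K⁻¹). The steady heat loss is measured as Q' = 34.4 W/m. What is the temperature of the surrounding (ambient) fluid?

Series resistances:
  R'_aluminium = ln(0.0117/0.00913)/(2πk) = 0.2480/(2π·234) = 1.687×10^-4 m·K/W
  R'_PTFE = ln(0.0182/0.0117)/(2πk) = 0.4418/(2π·0.269) = 0.2614 m·K/W
  R'_rubber = ln(0.0216/0.0182)/(2πk) = 0.1713/(2π·0.156) = 0.1747 m·K/W
  R'_conv,out = 1/(2πr h) = 1/(2π·0.0216·9.73) = 0.7573 m·K/W
ΣR = 1.194 m·K/W
ΔT = Q'·ΣR = 34.4 × 1.194 = 41.07 K
Heat flows outward, so T_out = T_in − ΔT = 69.7 − 41.07 = 28.6 °C

T_out = 28.6 °C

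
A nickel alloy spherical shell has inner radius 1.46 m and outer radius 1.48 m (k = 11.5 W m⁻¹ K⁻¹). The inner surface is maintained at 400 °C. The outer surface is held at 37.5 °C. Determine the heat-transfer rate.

Q = 5.66×10^6 W

Q = 4πk·ΔT/(1/r₁ − 1/r₂) = 4π × 11.5 × 362.5 / (1/1.46 − 1/1.48) = 5.66×10^6 W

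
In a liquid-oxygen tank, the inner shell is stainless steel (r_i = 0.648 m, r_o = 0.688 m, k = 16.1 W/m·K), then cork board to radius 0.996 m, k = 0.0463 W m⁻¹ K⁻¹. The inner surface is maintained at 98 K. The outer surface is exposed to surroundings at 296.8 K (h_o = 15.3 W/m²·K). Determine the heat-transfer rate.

Series thermal resistances, inner to outer:
  R_stainless steel = (1/0.648 − 1/0.688)/(4πk) = 0.08972/(4π·16.1) = 4.435×10^-4 K/W
  R_cork board = (1/0.688 − 1/0.996)/(4πk) = 0.4495/(4π·0.0463) = 0.7725 K/W
  R_conv,out = 1/(4πr²h) = 1/(4π·0.996²·15.3) = 0.005243 K/W
ΣR = 4.435×10^-4 + 0.7725 + 0.005243 = 0.7782 K/W
Q = ΔT/ΣR = (98 K − 296.8 K)/0.7782 = -255 W
(Negative Q ⇒ heat flows inward; heat gain = 255 W.)

Q = 255 W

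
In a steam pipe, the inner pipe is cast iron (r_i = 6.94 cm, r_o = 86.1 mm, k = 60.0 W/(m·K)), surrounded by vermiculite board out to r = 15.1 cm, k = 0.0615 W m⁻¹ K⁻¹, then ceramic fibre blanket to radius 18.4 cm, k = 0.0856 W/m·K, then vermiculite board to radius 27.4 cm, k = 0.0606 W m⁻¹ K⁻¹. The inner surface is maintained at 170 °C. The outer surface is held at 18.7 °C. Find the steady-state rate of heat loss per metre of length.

Treat each layer as a resistance in series:
  R'_cast iron = ln(0.0861/0.0694)/(2πk) = 0.2156/(2π·60.0) = 5.720×10^-4 m·K/W
  R'_vermiculite board = ln(0.151/0.0861)/(2πk) = 0.5618/(2π·0.0615) = 1.454 m·K/W
  R'_ceramic fibre blanket = ln(0.184/0.151)/(2πk) = 0.1977/(2π·0.0856) = 0.3675 m·K/W
  R'_vermiculite board = ln(0.274/0.184)/(2πk) = 0.3982/(2π·0.0606) = 1.046 m·K/W
ΣR = 5.720×10^-4 + 1.454 + 0.3675 + 1.046 = 2.868 m·K/W
Q' = ΔT/ΣR = (170 °C − 18.7 °C)/2.868 = 52.8 W/m

Q' = 52.8 W/m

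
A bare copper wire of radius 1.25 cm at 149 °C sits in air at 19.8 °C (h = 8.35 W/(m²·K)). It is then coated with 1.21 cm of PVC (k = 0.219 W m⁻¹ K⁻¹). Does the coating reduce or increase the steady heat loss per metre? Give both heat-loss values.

increases: 84.7 → 102 W/m

Critical radius for a cylinder: r_cr = k/h = 0.0262 m = 2.62 cm.
Outer radius after coating: r₂ = 0.0125 + 0.0121 = 0.0246 m.
Since r₁ < r_cr and r₂ ≤ r_cr, the coating moves toward the maximum at r_cr — heat loss rises.
Bare: R = 1/(2πr₁h) = 1.525 m·K/W; Q = 129.2/1.525 = 84.7 W/m.
Coated: R = R_cond + R_conv = 1.267 m·K/W; Q = 129.2/1.267 = 102 W/m.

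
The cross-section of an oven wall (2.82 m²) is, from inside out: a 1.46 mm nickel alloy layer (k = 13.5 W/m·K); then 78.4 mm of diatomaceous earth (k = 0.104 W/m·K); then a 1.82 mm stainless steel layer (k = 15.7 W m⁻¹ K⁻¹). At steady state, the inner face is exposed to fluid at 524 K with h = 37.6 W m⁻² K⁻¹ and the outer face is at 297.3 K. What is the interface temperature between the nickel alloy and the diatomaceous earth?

Treat each layer as a resistance in series:
  R_conv,in = 1/(hA) = 1/(37.6·2.82) = 0.009431 K/W
  R_nickel alloy = L/(kA) = 0.00146/(13.5·2.82) = 3.835×10^-5 K/W
  R_diatomaceous earth = L/(kA) = 0.0784/(0.104·2.82) = 0.2673 K/W
  R_stainless steel = L/(kA) = 0.00182/(15.7·2.82) = 4.111×10^-5 K/W
ΣR = 0.009431 + 3.835×10^-5 + 0.2673 + 4.111×10^-5 = 0.2768 K/W
Q = ΔT/ΣR = (524 K − 297.3 K)/0.2768 = 819.0 W
From the inner boundary to the nickel alloy/diatomaceous earth interface, ΣR_partial = 0.009469 K/W.
T_interface = T_in − Q·ΣR_partial = 524 K − (819.0)(0.009469) = 516 K

T = 516 K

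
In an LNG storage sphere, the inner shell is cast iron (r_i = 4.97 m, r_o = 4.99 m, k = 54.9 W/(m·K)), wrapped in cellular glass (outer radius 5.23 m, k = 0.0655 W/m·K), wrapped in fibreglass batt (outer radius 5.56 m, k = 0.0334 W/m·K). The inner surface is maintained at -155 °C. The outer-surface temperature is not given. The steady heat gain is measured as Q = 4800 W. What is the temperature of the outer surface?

Series resistances:
  R_cast iron = (1/4.97 − 1/4.99)/(4πk) = 8.064×10^-4/(4π·54.9) = 1.169×10^-6 K/W
  R_cellular glass = (1/4.99 − 1/5.23)/(4πk) = 0.009196/(4π·0.0655) = 0.01117 K/W
  R_fibreglass batt = (1/5.23 − 1/5.56)/(4πk) = 0.01135/(4π·0.0334) = 0.02704 K/W
ΣR = 0.03821 K/W
ΔT = Q·ΣR = 4800 × 0.03821 = 183.4 K
Heat flows inward, so T_out = T_in + ΔT = -155 + 183.4 = 28.4 °C

T_out = 28.4 °C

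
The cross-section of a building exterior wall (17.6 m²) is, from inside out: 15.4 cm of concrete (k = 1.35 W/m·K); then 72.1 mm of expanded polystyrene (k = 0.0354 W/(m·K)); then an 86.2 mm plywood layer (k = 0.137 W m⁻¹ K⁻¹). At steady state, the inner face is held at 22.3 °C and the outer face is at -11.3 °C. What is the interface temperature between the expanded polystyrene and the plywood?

Treat each layer as a resistance in series:
  R_concrete = L/(kA) = 0.154/(1.35·17.6) = 0.006481 K/W
  R_expanded polystyrene = L/(kA) = 0.0721/(0.0354·17.6) = 0.1157 K/W
  R_plywood = L/(kA) = 0.0862/(0.137·17.6) = 0.03575 K/W
ΣR = 0.006481 + 0.1157 + 0.03575 = 0.1579 K/W
Q = ΔT/ΣR = (22.3 °C − -11.3 °C)/0.1579 = 212.8 W
From the inner boundary to the expanded polystyrene/plywood interface, ΣR_partial = 0.1222 K/W.
T_interface = T_in − Q·ΣR_partial = 22.3 °C − (212.8)(0.1222) = -3.70 °C

T = -3.70 °C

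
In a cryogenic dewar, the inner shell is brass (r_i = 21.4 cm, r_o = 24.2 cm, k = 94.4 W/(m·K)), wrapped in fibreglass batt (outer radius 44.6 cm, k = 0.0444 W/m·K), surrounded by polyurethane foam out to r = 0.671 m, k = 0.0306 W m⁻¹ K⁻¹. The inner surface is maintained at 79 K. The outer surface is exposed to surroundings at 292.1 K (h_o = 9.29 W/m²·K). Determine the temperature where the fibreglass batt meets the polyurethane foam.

Resistance network (inner→outer):
  R_brass = (1/0.214 − 1/0.242)/(4πk) = 0.5407/(4π·94.4) = 4.558×10^-4 K/W
  R_fibreglass batt = (1/0.242 − 1/0.446)/(4πk) = 1.890/(4π·0.0444) = 3.388 K/W
  R_polyurethane foam = (1/0.446 − 1/0.671)/(4πk) = 0.7518/(4π·0.0306) = 1.955 K/W
  R_conv,out = 1/(4πr²h) = 1/(4π·0.671²·9.29) = 0.01903 K/W
ΣR = 4.558×10^-4 + 3.388 + 1.955 + 0.01903 = 5.362 K/W
Q = ΔT/ΣR = (79 K − 292.1 K)/5.362 = -39.74 W
From the inner boundary to the fibreglass batt/polyurethane foam interface, ΣR_partial = 3.388 K/W.
T_interface = T_in − Q·ΣR_partial = 79 K − (-39.74)(3.388) = 213.6 K

T = 213.6 K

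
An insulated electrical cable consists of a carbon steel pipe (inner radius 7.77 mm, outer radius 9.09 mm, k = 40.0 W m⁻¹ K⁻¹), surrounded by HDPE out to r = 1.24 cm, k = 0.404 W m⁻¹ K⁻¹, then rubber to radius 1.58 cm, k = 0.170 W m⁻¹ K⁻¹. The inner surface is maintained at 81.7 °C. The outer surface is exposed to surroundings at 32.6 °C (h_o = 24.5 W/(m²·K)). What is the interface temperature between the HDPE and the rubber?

Series thermal resistances, inner to outer:
  R'_carbon steel = ln(0.00909/0.00777)/(2πk) = 0.1569/(2π·40.0) = 6.243×10^-4 m·K/W
  R'_HDPE = ln(0.0124/0.00909)/(2πk) = 0.3105/(2π·0.404) = 0.1223 m·K/W
  R'_rubber = ln(0.0158/0.0124)/(2πk) = 0.2423/(2π·0.170) = 0.2269 m·K/W
  R'_conv,out = 1/(2πr h) = 1/(2π·0.0158·24.5) = 0.4111 m·K/W
ΣR = 6.243×10^-4 + 0.1223 + 0.2269 + 0.4111 = 0.7609 m·K/W
Q' = ΔT/ΣR = (81.7 °C − 32.6 °C)/0.7609 = 64.53 W/m
From the inner boundary to the HDPE/rubber interface, ΣR_partial = 0.1229 m·K/W.
T_interface = T_in − Q'·ΣR_partial = 81.7 °C − (64.53)(0.1229) = 73.8 °C

T = 73.8 °C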